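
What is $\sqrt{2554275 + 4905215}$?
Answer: $\sqrt{7459490} \approx 2731.2$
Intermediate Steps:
$\sqrt{2554275 + 4905215} = \sqrt{7459490}$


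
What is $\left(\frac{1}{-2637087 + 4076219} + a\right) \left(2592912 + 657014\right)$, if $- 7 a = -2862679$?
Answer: $\frac{6694478619682553505}{5036962} \approx 1.3291 \cdot 10^{12}$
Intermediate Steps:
$a = \frac{2862679}{7}$ ($a = \left(- \frac{1}{7}\right) \left(-2862679\right) = \frac{2862679}{7} \approx 4.0895 \cdot 10^{5}$)
$\left(\frac{1}{-2637087 + 4076219} + a\right) \left(2592912 + 657014\right) = \left(\frac{1}{-2637087 + 4076219} + \frac{2862679}{7}\right) \left(2592912 + 657014\right) = \left(\frac{1}{1439132} + \frac{2862679}{7}\right) 3249926 = \frac{4119772954635}{10073924} \cdot 3249926 = \frac{6694478619682553505}{5036962}$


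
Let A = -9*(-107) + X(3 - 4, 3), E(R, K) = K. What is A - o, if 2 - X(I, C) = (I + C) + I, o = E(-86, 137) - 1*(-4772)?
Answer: -3945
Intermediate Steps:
o = 4909 (o = 137 - 1*(-4772) = 137 + 4772 = 4909)
X(I, C) = 2 - C - 2*I (X(I, C) = 2 - ((I + C) + I) = 2 - ((C + I) + I) = 2 - (C + 2*I) = 2 + (-C - 2*I) = 2 - C - 2*I)
A = 964 (A = -9*(-107) + (2 - 1*3 - 2*(3 - 4)) = 963 + (2 - 3 - 2*(-1)) = 963 + (2 - 3 + 2) = 963 + 1 = 964)
A - o = 964 - 1*4909 = 964 - 4909 = -3945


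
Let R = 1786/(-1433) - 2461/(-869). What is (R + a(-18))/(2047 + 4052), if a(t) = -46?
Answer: -55308163/7594944423 ≈ -0.0072822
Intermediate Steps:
R = 1974579/1245277 (R = 1786*(-1/1433) - 2461*(-1/869) = -1786/1433 + 2461/869 = 1974579/1245277 ≈ 1.5857)
(R + a(-18))/(2047 + 4052) = (1974579/1245277 - 46)/(2047 + 4052) = -55308163/1245277/6099 = -55308163/1245277*1/6099 = -55308163/7594944423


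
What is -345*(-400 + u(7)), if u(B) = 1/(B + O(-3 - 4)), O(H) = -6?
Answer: 137655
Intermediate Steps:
u(B) = 1/(-6 + B) (u(B) = 1/(B - 6) = 1/(-6 + B))
-345*(-400 + u(7)) = -345*(-400 + 1/(-6 + 7)) = -345*(-400 + 1/1) = -345*(-400 + 1) = -345*(-399) = 137655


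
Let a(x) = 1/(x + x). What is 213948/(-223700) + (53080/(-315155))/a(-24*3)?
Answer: 82121432103/3525008675 ≈ 23.297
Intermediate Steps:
a(x) = 1/(2*x)
213948/(-223700) + (53080/(-315155))/a(-24*3) = 213948/(-223700) + (53080/(-315155))/((1/(2*((-24*3))))) = 213948*(-1/223700) + (53080*(-1/315155))/(((1/2)/(-72))) = -53487/55925 - 10616/(63031*((1/2)*(-1/72))) = -53487/55925 - 10616/(63031*(-1/144)) = -53487/55925 - 10616/63031*(-144) = -53487/55925 + 1528704/63031 = 82121432103/3525008675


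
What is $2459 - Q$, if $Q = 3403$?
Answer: $-944$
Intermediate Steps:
$2459 - Q = 2459 - 3403 = -944$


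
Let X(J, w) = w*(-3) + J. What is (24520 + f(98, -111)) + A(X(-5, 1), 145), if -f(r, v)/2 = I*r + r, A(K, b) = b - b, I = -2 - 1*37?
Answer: 31968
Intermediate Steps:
X(J, w) = J - 3*w (X(J, w) = -3*w + J = J - 3*w)
I = -39 (I = -2 - 37 = -39)
A(K, b) = 0
f(r, v) = 76*r (f(r, v) = -2*(-39*r + r) = -(-76)*r = 76*r)
(24520 + f(98, -111)) + A(X(-5, 1), 145) = (24520 + 76*98) + 0 = (24520 + 7448) + 0 = 31968 + 0 = 31968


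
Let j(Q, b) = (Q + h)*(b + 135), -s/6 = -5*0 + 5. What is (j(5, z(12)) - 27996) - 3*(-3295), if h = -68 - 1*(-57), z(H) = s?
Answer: -18741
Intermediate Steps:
s = -30 (s = -6*(-5*0 + 5) = -6*(0 + 5) = -6*5 = -30)
z(H) = -30
h = -11 (h = -68 + 57 = -11)
j(Q, b) = (-11 + Q)*(135 + b) (j(Q, b) = (Q - 11)*(b + 135) = (-11 + Q)*(135 + b))
(j(5, z(12)) - 27996) - 3*(-3295) = ((-1485 - 11*(-30) + 135*5 + 5*(-30)) - 27996) - 3*(-3295) = ((-1485 + 330 + 675 - 150) - 27996) + 9885 = (-630 - 27996) + 9885 = -28626 + 9885 = -18741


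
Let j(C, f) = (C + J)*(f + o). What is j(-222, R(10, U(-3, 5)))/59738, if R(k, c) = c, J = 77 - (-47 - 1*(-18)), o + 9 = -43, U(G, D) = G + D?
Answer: 2900/29869 ≈ 0.097091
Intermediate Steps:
U(G, D) = D + G
o = -52 (o = -9 - 43 = -52)
J = 106 (J = 77 - (-47 + 18) = 77 - 1*(-29) = 77 + 29 = 106)
j(C, f) = (-52 + f)*(106 + C) (j(C, f) = (C + 106)*(f - 52) = (106 + C)*(-52 + f) = (-52 + f)*(106 + C))
j(-222, R(10, U(-3, 5)))/59738 = (-5512 - 52*(-222) + 106*(5 - 3) - 222*(5 - 3))/59738 = (-5512 + 11544 + 106*2 - 222*2)*(1/59738) = (-5512 + 11544 + 212 - 444)*(1/59738) = 5800*(1/59738) = 2900/29869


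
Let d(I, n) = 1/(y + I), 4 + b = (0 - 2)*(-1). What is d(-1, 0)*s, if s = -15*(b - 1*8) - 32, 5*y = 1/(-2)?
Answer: -1180/11 ≈ -107.27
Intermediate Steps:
b = -2 (b = -4 + (0 - 2)*(-1) = -4 - 2*(-1) = -4 + 2 = -2)
y = -⅒ (y = (⅕)/(-2) = (⅕)*(-½) = -⅒ ≈ -0.10000)
d(I, n) = 1/(-⅒ + I)
s = 118 (s = -15*(-2 - 1*8) - 32 = -15*(-2 - 8) - 32 = -15*(-10) - 32 = 150 - 32 = 118)
d(-1, 0)*s = (10/(-1 + 10*(-1)))*118 = (10/(-1 - 10))*118 = (10/(-11))*118 = (10*(-1/11))*118 = -10/11*118 = -1180/11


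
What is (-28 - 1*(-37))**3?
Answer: 729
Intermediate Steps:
(-28 - 1*(-37))**3 = (-28 + 37)**3 = 9**3 = 729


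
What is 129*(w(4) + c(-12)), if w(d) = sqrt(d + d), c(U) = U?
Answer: -1548 + 258*sqrt(2) ≈ -1183.1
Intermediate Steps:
w(d) = sqrt(2)*sqrt(d) (w(d) = sqrt(2*d) = sqrt(2)*sqrt(d))
129*(w(4) + c(-12)) = 129*(sqrt(2)*sqrt(4) - 12) = 129*(sqrt(2)*2 - 12) = 129*(2*sqrt(2) - 12) = 129*(-12 + 2*sqrt(2)) = -1548 + 258*sqrt(2)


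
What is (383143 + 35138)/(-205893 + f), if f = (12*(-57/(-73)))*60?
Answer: -10178171/4996383 ≈ -2.0371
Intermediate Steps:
f = 41040/73 (f = (12*(-57*(-1/73)))*60 = (12*(57/73))*60 = (684/73)*60 = 41040/73 ≈ 562.19)
(383143 + 35138)/(-205893 + f) = (383143 + 35138)/(-205893 + 41040/73) = 418281/(-14989149/73) = 418281*(-73/14989149) = -10178171/4996383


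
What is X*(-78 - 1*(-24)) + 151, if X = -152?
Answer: 8359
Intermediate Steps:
X*(-78 - 1*(-24)) + 151 = -152*(-78 - 1*(-24)) + 151 = -152*(-78 + 24) + 151 = -152*(-54) + 151 = 8208 + 151 = 8359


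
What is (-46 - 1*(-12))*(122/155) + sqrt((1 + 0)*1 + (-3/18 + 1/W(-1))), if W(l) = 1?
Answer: -4148/155 + sqrt(66)/6 ≈ -25.407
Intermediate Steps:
(-46 - 1*(-12))*(122/155) + sqrt((1 + 0)*1 + (-3/18 + 1/W(-1))) = (-46 - 1*(-12))*(122/155) + sqrt((1 + 0)*1 + (-3/18 + 1/1)) = (-46 + 12)*(122*(1/155)) + sqrt(1*1 + (-3*1/18 + 1*1)) = -34*122/155 + sqrt(1 + (-1/6 + 1)) = -4148/155 + sqrt(1 + 5/6) = -4148/155 + sqrt(11/6) = -4148/155 + sqrt(66)/6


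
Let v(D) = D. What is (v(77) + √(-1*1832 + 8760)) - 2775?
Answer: -2698 + 4*√433 ≈ -2614.8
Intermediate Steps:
(v(77) + √(-1*1832 + 8760)) - 2775 = (77 + √(-1*1832 + 8760)) - 2775 = (77 + √(-1832 + 8760)) - 2775 = (77 + √6928) - 2775 = (77 + 4*√433) - 2775 = -2698 + 4*√433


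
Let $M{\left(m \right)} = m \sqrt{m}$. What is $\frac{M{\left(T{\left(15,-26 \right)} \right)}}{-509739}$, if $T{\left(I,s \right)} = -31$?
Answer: $\frac{31 i \sqrt{31}}{509739} \approx 0.00033861 i$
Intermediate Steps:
$M{\left(m \right)} = m^{\frac{3}{2}}$
$\frac{M{\left(T{\left(15,-26 \right)} \right)}}{-509739} = \frac{\left(-31\right)^{\frac{3}{2}}}{-509739} = - 31 i \sqrt{31} \left(- \frac{1}{509739}\right) = \frac{31 i \sqrt{31}}{509739}$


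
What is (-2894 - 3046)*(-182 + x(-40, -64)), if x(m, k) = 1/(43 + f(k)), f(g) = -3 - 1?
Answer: 14052060/13 ≈ 1.0809e+6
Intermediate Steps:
f(g) = -4
x(m, k) = 1/39 (x(m, k) = 1/(43 - 4) = 1/39)
(-2894 - 3046)*(-182 + x(-40, -64)) = (-2894 - 3046)*(-182 + 1/39) = -5940*(-7097/39) = 14052060/13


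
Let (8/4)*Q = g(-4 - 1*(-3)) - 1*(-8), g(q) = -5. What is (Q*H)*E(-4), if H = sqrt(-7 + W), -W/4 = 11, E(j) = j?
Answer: -6*I*sqrt(51) ≈ -42.849*I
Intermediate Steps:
W = -44 (W = -4*11 = -44)
Q = 3/2 (Q = (-5 - 1*(-8))/2 = (-5 + 8)/2 = (1/2)*3 = 3/2 ≈ 1.5000)
H = I*sqrt(51) (H = sqrt(-7 - 44) = sqrt(-51) = I*sqrt(51) ≈ 7.1414*I)
(Q*H)*E(-4) = (3*(I*sqrt(51))/2)*(-4) = (3*I*sqrt(51)/2)*(-4) = -6*I*sqrt(51)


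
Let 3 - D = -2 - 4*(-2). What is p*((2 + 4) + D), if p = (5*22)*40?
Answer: 13200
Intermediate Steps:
D = -3 (D = 3 - (-2 - 4*(-2)) = 3 - (-2 - 1*(-8)) = 3 - (-2 + 8) = 3 - 1*6 = 3 - 6 = -3)
p = 4400 (p = 110*40 = 4400)
p*((2 + 4) + D) = 4400*((2 + 4) - 3) = 4400*(6 - 3) = 4400*3 = 13200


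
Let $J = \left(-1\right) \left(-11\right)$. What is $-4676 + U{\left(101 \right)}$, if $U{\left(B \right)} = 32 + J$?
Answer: $-4633$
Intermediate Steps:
$J = 11$
$U{\left(B \right)} = 43$ ($U{\left(B \right)} = 32 + 11 = 43$)
$-4676 + U{\left(101 \right)} = -4676 + 43 = -4633$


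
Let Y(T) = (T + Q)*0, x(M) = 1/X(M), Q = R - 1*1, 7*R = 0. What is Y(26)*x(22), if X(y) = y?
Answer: 0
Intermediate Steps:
R = 0 (R = (⅐)*0 = 0)
Q = -1 (Q = 0 - 1*1 = 0 - 1 = -1)
x(M) = 1/M
Y(T) = 0 (Y(T) = (T - 1)*0 = (-1 + T)*0 = 0)
Y(26)*x(22) = 0/22 = 0*(1/22) = 0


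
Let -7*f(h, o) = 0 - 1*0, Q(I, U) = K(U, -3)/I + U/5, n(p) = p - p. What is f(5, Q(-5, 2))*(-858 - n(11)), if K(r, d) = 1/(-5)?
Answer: 0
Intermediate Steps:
n(p) = 0
K(r, d) = -1/5
Q(I, U) = -1/(5*I) + U/5
f(h, o) = 0 (f(h, o) = -(0 - 1*0)/7 = -(0 + 0)/7 = -1/7*0 = 0)
f(5, Q(-5, 2))*(-858 - n(11)) = 0*(-858 - 1*0) = 0*(-858 + 0) = 0*(-858) = 0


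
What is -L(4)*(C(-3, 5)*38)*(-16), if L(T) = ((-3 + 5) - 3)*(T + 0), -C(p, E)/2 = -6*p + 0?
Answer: 87552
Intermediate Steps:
C(p, E) = 12*p (C(p, E) = -2*(-6*p + 0) = -(-12)*p = 12*p)
L(T) = -T (L(T) = (2 - 3)*T = -T)
-L(4)*(C(-3, 5)*38)*(-16) = -(-1*4)*((12*(-3))*38)*(-16) = -(-4)*-36*38*(-16) = -(-4)*(-1368*(-16)) = -(-4)*21888 = -1*(-87552) = 87552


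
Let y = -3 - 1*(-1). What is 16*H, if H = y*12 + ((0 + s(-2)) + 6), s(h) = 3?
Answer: -240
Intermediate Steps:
y = -2 (y = -3 + 1 = -2)
H = -15 (H = -2*12 + ((0 + 3) + 6) = -24 + (3 + 6) = -24 + 9 = -15)
16*H = 16*(-15) = -240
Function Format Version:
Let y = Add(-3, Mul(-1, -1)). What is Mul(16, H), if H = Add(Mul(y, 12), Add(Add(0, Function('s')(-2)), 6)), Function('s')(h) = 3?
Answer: -240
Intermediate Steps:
y = -2 (y = Add(-3, 1) = -2)
H = -15 (H = Add(Mul(-2, 12), Add(Add(0, 3), 6)) = Add(-24, Add(3, 6)) = Add(-24, 9) = -15)
Mul(16, H) = Mul(16, -15) = -240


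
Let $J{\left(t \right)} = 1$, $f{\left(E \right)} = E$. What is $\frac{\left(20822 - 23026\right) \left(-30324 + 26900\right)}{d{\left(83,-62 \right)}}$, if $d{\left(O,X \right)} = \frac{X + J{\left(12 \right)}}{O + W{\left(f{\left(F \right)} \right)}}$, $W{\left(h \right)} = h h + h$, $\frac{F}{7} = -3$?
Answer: $- \frac{3795887488}{61} \approx -6.2228 \cdot 10^{7}$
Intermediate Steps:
$F = -21$ ($F = 7 \left(-3\right) = -21$)
$W{\left(h \right)} = h + h^{2}$ ($W{\left(h \right)} = h^{2} + h = h + h^{2}$)
$d{\left(O,X \right)} = \frac{1 + X}{420 + O}$ ($d{\left(O,X \right)} = \frac{X + 1}{O - 21 \left(1 - 21\right)} = \frac{1 + X}{O - -420} = \frac{1 + X}{O + 420} = \frac{1 + X}{420 + O}$)
$\frac{\left(20822 - 23026\right) \left(-30324 + 26900\right)}{d{\left(83,-62 \right)}} = \frac{\left(20822 - 23026\right) \left(-30324 + 26900\right)}{\frac{1}{420 + 83} \left(1 - 62\right)} = \frac{\left(-2204\right) \left(-3424\right)}{\frac{1}{503} \left(-61\right)} = \frac{7546496}{\frac{1}{503} \left(-61\right)} = \frac{7546496}{- \frac{61}{503}} = 7546496 \left(- \frac{503}{61}\right) = - \frac{3795887488}{61}$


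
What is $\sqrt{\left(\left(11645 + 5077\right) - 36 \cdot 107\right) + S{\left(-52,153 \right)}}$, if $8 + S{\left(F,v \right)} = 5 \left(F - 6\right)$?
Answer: $2 \sqrt{3143} \approx 112.12$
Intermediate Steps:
$S{\left(F,v \right)} = -38 + 5 F$ ($S{\left(F,v \right)} = -8 + 5 \left(F - 6\right) = -8 + 5 \left(-6 + F\right) = -8 + \left(-30 + 5 F\right) = -38 + 5 F$)
$\sqrt{\left(\left(11645 + 5077\right) - 36 \cdot 107\right) + S{\left(-52,153 \right)}} = \sqrt{\left(\left(11645 + 5077\right) - 36 \cdot 107\right) + \left(-38 + 5 \left(-52\right)\right)} = \sqrt{\left(16722 - 3852\right) - 298} = \sqrt{12870 - 298} = \sqrt{12572} = 2 \sqrt{3143}$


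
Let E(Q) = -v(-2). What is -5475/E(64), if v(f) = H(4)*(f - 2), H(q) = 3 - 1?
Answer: -5475/8 ≈ -684.38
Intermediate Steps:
H(q) = 2
v(f) = -4 + 2*f (v(f) = 2*(f - 2) = 2*(-2 + f) = -4 + 2*f)
E(Q) = 8 (E(Q) = -(-4 + 2*(-2)) = -(-4 - 4) = -1*(-8) = 8)
-5475/E(64) = -5475/8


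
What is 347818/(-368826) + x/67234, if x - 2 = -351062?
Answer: -38216312743/6199411821 ≈ -6.1645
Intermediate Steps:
x = -351060 (x = 2 - 351062 = -351060)
347818/(-368826) + x/67234 = 347818/(-368826) - 351060/67234 = 347818*(-1/368826) - 351060*1/67234 = -173909/184413 - 175530/33617 = -38216312743/6199411821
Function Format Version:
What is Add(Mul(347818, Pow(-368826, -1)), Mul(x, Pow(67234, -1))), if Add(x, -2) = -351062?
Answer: Rational(-38216312743, 6199411821) ≈ -6.1645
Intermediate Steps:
x = -351060 (x = Add(2, -351062) = -351060)
Add(Mul(347818, Pow(-368826, -1)), Mul(x, Pow(67234, -1))) = Add(Mul(347818, Pow(-368826, -1)), Mul(-351060, Pow(67234, -1))) = Add(Mul(347818, Rational(-1, 368826)), Mul(-351060, Rational(1, 67234))) = Add(Rational(-173909, 184413), Rational(-175530, 33617)) = Rational(-38216312743, 6199411821)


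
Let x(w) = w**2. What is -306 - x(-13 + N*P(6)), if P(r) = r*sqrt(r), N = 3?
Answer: -2419 + 468*sqrt(6) ≈ -1272.6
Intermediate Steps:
P(r) = r**(3/2)
-306 - x(-13 + N*P(6)) = -306 - (-13 + 3*6**(3/2))**2 = -306 - (-13 + 3*(6*sqrt(6)))**2 = -306 - (-13 + 18*sqrt(6))**2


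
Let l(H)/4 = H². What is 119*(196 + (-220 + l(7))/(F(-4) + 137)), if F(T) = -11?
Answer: 69904/3 ≈ 23301.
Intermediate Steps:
l(H) = 4*H²
119*(196 + (-220 + l(7))/(F(-4) + 137)) = 119*(196 + (-220 + 4*7²)/(-11 + 137)) = 119*(196 + (-220 + 4*49)/126) = 119*(196 + (-220 + 196)*(1/126)) = 119*(196 - 24*1/126) = 119*(196 - 4/21) = 119*(4112/21) = 69904/3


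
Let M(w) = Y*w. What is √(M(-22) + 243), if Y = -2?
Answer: √287 ≈ 16.941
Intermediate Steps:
M(w) = -2*w
√(M(-22) + 243) = √(-2*(-22) + 243) = √(44 + 243) = √287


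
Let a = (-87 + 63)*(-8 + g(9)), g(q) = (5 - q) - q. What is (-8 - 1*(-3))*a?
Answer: -2520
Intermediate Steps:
g(q) = 5 - 2*q
a = 504 (a = (-87 + 63)*(-8 + (5 - 2*9)) = -24*(-8 + (5 - 18)) = -24*(-8 - 13) = -24*(-21) = 504)
(-8 - 1*(-3))*a = (-8 - 1*(-3))*504 = (-8 + 3)*504 = -5*504 = -2520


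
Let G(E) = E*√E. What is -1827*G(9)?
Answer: -49329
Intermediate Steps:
G(E) = E^(3/2)
-1827*G(9) = -1827*9^(3/2) = -1827*27 = -49329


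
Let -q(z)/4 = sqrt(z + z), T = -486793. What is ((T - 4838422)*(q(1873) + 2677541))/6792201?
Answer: -14258481496315/6792201 + 21300860*sqrt(3746)/6792201 ≈ -2.0991e+6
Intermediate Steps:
q(z) = -4*sqrt(2)*sqrt(z) (q(z) = -4*sqrt(z + z) = -4*sqrt(2)*sqrt(z))
((T - 4838422)*(q(1873) + 2677541))/6792201 = ((-486793 - 4838422)*(-4*sqrt(2)*sqrt(1873) + 2677541))/6792201 = -5325215*(-4*sqrt(3746) + 2677541)*(1/6792201) = -5325215*(2677541 - 4*sqrt(3746))*(1/6792201) = (-14258481496315 + 21300860*sqrt(3746))*(1/6792201) = -14258481496315/6792201 + 21300860*sqrt(3746)/6792201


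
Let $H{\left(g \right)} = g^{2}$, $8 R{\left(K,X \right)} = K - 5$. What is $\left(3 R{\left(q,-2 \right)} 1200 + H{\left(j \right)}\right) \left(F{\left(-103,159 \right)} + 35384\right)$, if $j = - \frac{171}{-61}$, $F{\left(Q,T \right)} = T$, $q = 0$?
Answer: $- \frac{296535568887}{3721} \approx -7.9692 \cdot 10^{7}$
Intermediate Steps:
$R{\left(K,X \right)} = - \frac{5}{8} + \frac{K}{8}$ ($R{\left(K,X \right)} = \frac{K - 5}{8} = \frac{-5 + K}{8} = - \frac{5}{8} + \frac{K}{8}$)
$j = \frac{171}{61}$ ($j = \left(-171\right) \left(- \frac{1}{61}\right) = \frac{171}{61} \approx 2.8033$)
$\left(3 R{\left(q,-2 \right)} 1200 + H{\left(j \right)}\right) \left(F{\left(-103,159 \right)} + 35384\right) = \left(3 \left(- \frac{5}{8} + \frac{1}{8} \cdot 0\right) 1200 + \left(\frac{171}{61}\right)^{2}\right) \left(159 + 35384\right) = \left(3 \left(- \frac{5}{8} + 0\right) 1200 + \frac{29241}{3721}\right) 35543 = \left(3 \left(- \frac{5}{8}\right) 1200 + \frac{29241}{3721}\right) 35543 = \left(\left(- \frac{15}{8}\right) 1200 + \frac{29241}{3721}\right) 35543 = \left(-2250 + \frac{29241}{3721}\right) 35543 = \left(- \frac{8343009}{3721}\right) 35543 = - \frac{296535568887}{3721}$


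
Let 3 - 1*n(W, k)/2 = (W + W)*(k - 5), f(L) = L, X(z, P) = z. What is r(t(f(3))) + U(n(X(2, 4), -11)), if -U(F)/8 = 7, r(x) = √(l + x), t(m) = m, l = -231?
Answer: -56 + 2*I*√57 ≈ -56.0 + 15.1*I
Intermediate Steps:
r(x) = √(-231 + x)
n(W, k) = 6 - 4*W*(-5 + k) (n(W, k) = 6 - 2*(W + W)*(k - 5) = 6 - 2*2*W*(-5 + k) = 6 - 4*W*(-5 + k))
U(F) = -56 (U(F) = -8*7 = -56)
r(t(f(3))) + U(n(X(2, 4), -11)) = √(-231 + 3) - 56 = √(-228) - 56 = 2*I*√57 - 56 = -56 + 2*I*√57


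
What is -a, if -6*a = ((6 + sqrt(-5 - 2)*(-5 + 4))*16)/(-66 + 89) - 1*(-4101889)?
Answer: 94343543/138 - 8*I*sqrt(7)/69 ≈ 6.8365e+5 - 0.30675*I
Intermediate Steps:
a = -94343543/138 + 8*I*sqrt(7)/69 (a = -(((6 + sqrt(-5 - 2)*(-5 + 4))*16)/(-66 + 89) - 1*(-4101889))/6 = -(((6 + sqrt(-7)*(-1))*16)/23 + 4101889)/6 = -(((6 + (I*sqrt(7))*(-1))*16)*(1/23) + 4101889)/6 = -(((6 - I*sqrt(7))*16)*(1/23) + 4101889)/6 = -((96 - 16*I*sqrt(7))*(1/23) + 4101889)/6 = -((96/23 - 16*I*sqrt(7)/23) + 4101889)/6 = -(94343543/23 - 16*I*sqrt(7)/23)/6 = -94343543/138 + 8*I*sqrt(7)/69 ≈ -6.8365e+5 + 0.30675*I)
-a = -(-94343543/138 + 8*I*sqrt(7)/69) = 94343543/138 - 8*I*sqrt(7)/69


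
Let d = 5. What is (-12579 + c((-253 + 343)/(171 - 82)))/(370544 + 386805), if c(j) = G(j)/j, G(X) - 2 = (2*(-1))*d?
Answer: -566411/34080705 ≈ -0.016620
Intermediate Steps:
G(X) = -8 (G(X) = 2 + (2*(-1))*5 = 2 - 2*5 = 2 - 10 = -8)
c(j) = -8/j
(-12579 + c((-253 + 343)/(171 - 82)))/(370544 + 386805) = (-12579 - 8*(171 - 82)/(-253 + 343))/(370544 + 386805) = (-12579 - 8/(90/89))/757349 = (-12579 - 8/(90*(1/89)))*(1/757349) = (-12579 - 8/90/89)*(1/757349) = (-12579 - 8*89/90)*(1/757349) = (-12579 - 356/45)*(1/757349) = -566411/45*1/757349 = -566411/34080705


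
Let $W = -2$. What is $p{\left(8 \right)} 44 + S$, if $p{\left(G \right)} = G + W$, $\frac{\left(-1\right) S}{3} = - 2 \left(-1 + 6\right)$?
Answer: $294$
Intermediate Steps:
$S = 30$ ($S = - 3 \left(- 2 \left(-1 + 6\right)\right) = - 3 \left(\left(-2\right) 5\right) = \left(-3\right) \left(-10\right) = 30$)
$p{\left(G \right)} = -2 + G$ ($p{\left(G \right)} = G - 2 = -2 + G$)
$p{\left(8 \right)} 44 + S = \left(-2 + 8\right) 44 + 30 = 6 \cdot 44 + 30 = 264 + 30 = 294$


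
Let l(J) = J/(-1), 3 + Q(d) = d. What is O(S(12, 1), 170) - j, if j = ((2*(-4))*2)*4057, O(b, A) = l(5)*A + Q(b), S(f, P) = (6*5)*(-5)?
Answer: 63909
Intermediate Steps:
Q(d) = -3 + d
l(J) = -J (l(J) = J*(-1) = -J)
S(f, P) = -150 (S(f, P) = 30*(-5) = -150)
O(b, A) = -3 + b - 5*A (O(b, A) = (-1*5)*A + (-3 + b) = -5*A + (-3 + b) = -3 + b - 5*A)
j = -64912 (j = -8*2*4057 = -16*4057 = -64912)
O(S(12, 1), 170) - j = (-3 - 150 - 5*170) - 1*(-64912) = (-3 - 150 - 850) + 64912 = -1003 + 64912 = 63909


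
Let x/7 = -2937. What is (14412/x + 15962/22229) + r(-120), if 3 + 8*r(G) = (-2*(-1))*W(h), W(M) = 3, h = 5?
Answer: 477801771/1218682696 ≈ 0.39206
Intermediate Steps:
x = -20559 (x = 7*(-2937) = -20559)
r(G) = 3/8 (r(G) = -3/8 + (-2*(-1)*3)/8 = -3/8 + (2*3)/8 = -3/8 + (⅛)*6 = -3/8 + ¾ = 3/8)
(14412/x + 15962/22229) + r(-120) = (14412/(-20559) + 15962/22229) + 3/8 = (14412*(-1/20559) + 15962*(1/22229)) + 3/8 = (-4804/6853 + 15962/22229) + 3/8 = 2599470/152335337 + 3/8 = 477801771/1218682696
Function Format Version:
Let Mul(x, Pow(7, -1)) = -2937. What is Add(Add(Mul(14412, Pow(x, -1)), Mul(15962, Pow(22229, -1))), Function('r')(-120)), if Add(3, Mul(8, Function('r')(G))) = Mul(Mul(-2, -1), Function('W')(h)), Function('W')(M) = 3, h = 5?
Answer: Rational(477801771, 1218682696) ≈ 0.39206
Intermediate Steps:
x = -20559 (x = Mul(7, -2937) = -20559)
Function('r')(G) = Rational(3, 8) (Function('r')(G) = Add(Rational(-3, 8), Mul(Rational(1, 8), Mul(Mul(-2, -1), 3))) = Add(Rational(-3, 8), Mul(Rational(1, 8), Mul(2, 3))) = Add(Rational(-3, 8), Mul(Rational(1, 8), 6)) = Add(Rational(-3, 8), Rational(3, 4)) = Rational(3, 8))
Add(Add(Mul(14412, Pow(x, -1)), Mul(15962, Pow(22229, -1))), Function('r')(-120)) = Add(Add(Mul(14412, Pow(-20559, -1)), Mul(15962, Pow(22229, -1))), Rational(3, 8)) = Add(Add(Mul(14412, Rational(-1, 20559)), Mul(15962, Rational(1, 22229))), Rational(3, 8)) = Add(Add(Rational(-4804, 6853), Rational(15962, 22229)), Rational(3, 8)) = Add(Rational(2599470, 152335337), Rational(3, 8)) = Rational(477801771, 1218682696)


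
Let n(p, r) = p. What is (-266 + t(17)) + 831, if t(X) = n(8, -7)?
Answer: 573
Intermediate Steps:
t(X) = 8
(-266 + t(17)) + 831 = (-266 + 8) + 831 = -258 + 831 = 573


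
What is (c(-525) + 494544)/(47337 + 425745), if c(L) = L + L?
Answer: 82249/78847 ≈ 1.0431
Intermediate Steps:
c(L) = 2*L
(c(-525) + 494544)/(47337 + 425745) = (2*(-525) + 494544)/(47337 + 425745) = (-1050 + 494544)/473082 = 493494*(1/473082) = 82249/78847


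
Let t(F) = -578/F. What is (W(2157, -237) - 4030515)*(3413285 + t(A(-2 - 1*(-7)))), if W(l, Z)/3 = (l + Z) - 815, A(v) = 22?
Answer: -151204631011200/11 ≈ -1.3746e+13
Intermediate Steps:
W(l, Z) = -2445 + 3*Z + 3*l (W(l, Z) = 3*((l + Z) - 815) = 3*((Z + l) - 815) = 3*(-815 + Z + l) = -2445 + 3*Z + 3*l)
(W(2157, -237) - 4030515)*(3413285 + t(A(-2 - 1*(-7)))) = ((-2445 + 3*(-237) + 3*2157) - 4030515)*(3413285 - 578/22) = ((-2445 - 711 + 6471) - 4030515)*(3413285 - 578*1/22) = (3315 - 4030515)*(3413285 - 289/11) = -4027200*37545846/11 = -151204631011200/11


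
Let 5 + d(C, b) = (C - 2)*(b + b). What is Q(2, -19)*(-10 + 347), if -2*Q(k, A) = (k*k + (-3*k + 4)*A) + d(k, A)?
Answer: -12469/2 ≈ -6234.5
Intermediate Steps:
d(C, b) = -5 + 2*b*(-2 + C) (d(C, b) = -5 + (C - 2)*(b + b) = -5 + (-2 + C)*(2*b) = -5 + 2*b*(-2 + C))
Q(k, A) = 5/2 + 2*A - k²/2 - A*k - A*(4 - 3*k)/2 (Q(k, A) = -((k*k + (-3*k + 4)*A) + (-5 - 4*A + 2*k*A))/2 = -((k² + (4 - 3*k)*A) + (-5 - 4*A + 2*A*k))/2 = -((k² + A*(4 - 3*k)) + (-5 - 4*A + 2*A*k))/2 = -(-5 + k² - 4*A + A*(4 - 3*k) + 2*A*k)/2 = 5/2 + 2*A - k²/2 - A*k - A*(4 - 3*k)/2)
Q(2, -19)*(-10 + 347) = (5/2 - ½*2² + (½)*(-19)*2)*(-10 + 347) = (5/2 - ½*4 - 19)*337 = (5/2 - 2 - 19)*337 = -37/2*337 = -12469/2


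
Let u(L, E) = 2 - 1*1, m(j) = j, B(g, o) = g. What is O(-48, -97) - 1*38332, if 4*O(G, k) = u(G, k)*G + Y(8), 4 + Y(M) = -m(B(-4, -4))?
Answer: -38344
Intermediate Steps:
u(L, E) = 1 (u(L, E) = 2 - 1 = 1)
Y(M) = 0 (Y(M) = -4 - 1*(-4) = -4 + 4 = 0)
O(G, k) = G/4 (O(G, k) = (1*G + 0)/4 = (G + 0)/4 = G/4)
O(-48, -97) - 1*38332 = (¼)*(-48) - 1*38332 = -12 - 38332 = -38344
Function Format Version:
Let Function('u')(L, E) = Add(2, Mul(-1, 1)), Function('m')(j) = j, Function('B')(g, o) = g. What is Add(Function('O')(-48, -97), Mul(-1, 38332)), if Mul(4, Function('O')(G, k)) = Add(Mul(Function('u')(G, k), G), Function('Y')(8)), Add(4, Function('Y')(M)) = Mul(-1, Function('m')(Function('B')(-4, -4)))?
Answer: -38344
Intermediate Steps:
Function('u')(L, E) = 1 (Function('u')(L, E) = Add(2, -1) = 1)
Function('Y')(M) = 0 (Function('Y')(M) = Add(-4, Mul(-1, -4)) = Add(-4, 4) = 0)
Function('O')(G, k) = Mul(Rational(1, 4), G) (Function('O')(G, k) = Mul(Rational(1, 4), Add(Mul(1, G), 0)) = Mul(Rational(1, 4), Add(G, 0)) = Mul(Rational(1, 4), G))
Add(Function('O')(-48, -97), Mul(-1, 38332)) = Add(Mul(Rational(1, 4), -48), Mul(-1, 38332)) = Add(-12, -38332) = -38344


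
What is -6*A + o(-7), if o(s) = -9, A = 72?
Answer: -441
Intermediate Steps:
-6*A + o(-7) = -6*72 - 9 = -432 - 9 = -441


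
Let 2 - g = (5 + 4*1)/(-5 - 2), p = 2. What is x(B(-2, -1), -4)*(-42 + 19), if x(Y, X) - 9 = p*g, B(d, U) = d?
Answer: -2507/7 ≈ -358.14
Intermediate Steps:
g = 23/7 (g = 2 - (5 + 4*1)/(-5 - 2) = 2 - (5 + 4)/(-7) = 2 - 9*(-1)/7 = 2 - 1*(-9/7) = 2 + 9/7 = 23/7 ≈ 3.2857)
x(Y, X) = 109/7 (x(Y, X) = 9 + 2*(23/7) = 9 + 46/7 = 109/7)
x(B(-2, -1), -4)*(-42 + 19) = 109*(-42 + 19)/7 = (109/7)*(-23) = -2507/7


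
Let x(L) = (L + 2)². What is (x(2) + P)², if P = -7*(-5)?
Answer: 2601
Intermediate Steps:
P = 35
x(L) = (2 + L)²
(x(2) + P)² = ((2 + 2)² + 35)² = (4² + 35)² = (16 + 35)² = 51² = 2601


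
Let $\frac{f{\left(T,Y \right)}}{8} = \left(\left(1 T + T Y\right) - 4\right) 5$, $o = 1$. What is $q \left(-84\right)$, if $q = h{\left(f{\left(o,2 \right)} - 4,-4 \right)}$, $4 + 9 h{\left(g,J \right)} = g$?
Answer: $448$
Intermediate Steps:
$f{\left(T,Y \right)} = -160 + 40 T + 40 T Y$ ($f{\left(T,Y \right)} = 8 \left(\left(1 T + T Y\right) - 4\right) 5 = 8 \left(\left(T + T Y\right) - 4\right) 5 = 8 \left(-4 + T + T Y\right) 5 = 8 \left(-20 + 5 T + 5 T Y\right) = -160 + 40 T + 40 T Y$)
$h{\left(g,J \right)} = - \frac{4}{9} + \frac{g}{9}$
$q = - \frac{16}{3}$ ($q = - \frac{4}{9} + \frac{\left(-160 + 40 \cdot 1 + 40 \cdot 1 \cdot 2\right) - 4}{9} = - \frac{4}{9} + \frac{\left(-160 + 40 + 80\right) - 4}{9} = - \frac{4}{9} + \frac{-40 - 4}{9} = - \frac{4}{9} + \frac{1}{9} \left(-44\right) = - \frac{4}{9} - \frac{44}{9} = - \frac{16}{3} \approx -5.3333$)
$q \left(-84\right) = \left(- \frac{16}{3}\right) \left(-84\right) = 448$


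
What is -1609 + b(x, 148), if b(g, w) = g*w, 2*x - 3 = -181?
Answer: -14781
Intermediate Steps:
x = -89 (x = 3/2 + (1/2)*(-181) = 3/2 - 181/2 = -89)
-1609 + b(x, 148) = -1609 - 89*148 = -1609 - 13172 = -14781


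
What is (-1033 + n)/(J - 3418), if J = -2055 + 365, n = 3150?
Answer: -2117/5108 ≈ -0.41445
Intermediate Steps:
J = -1690
(-1033 + n)/(J - 3418) = (-1033 + 3150)/(-1690 - 3418) = 2117/(-5108) = 2117*(-1/5108) = -2117/5108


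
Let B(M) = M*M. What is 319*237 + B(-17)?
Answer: 75892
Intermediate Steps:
B(M) = M**2
319*237 + B(-17) = 319*237 + (-17)**2 = 75603 + 289 = 75892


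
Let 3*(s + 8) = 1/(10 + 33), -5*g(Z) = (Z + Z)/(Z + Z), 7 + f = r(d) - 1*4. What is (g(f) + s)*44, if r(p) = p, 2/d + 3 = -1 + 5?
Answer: -232496/645 ≈ -360.46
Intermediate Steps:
d = 2 (d = 2/(-3 + (-1 + 5)) = 2/(-3 + 4) = 2/1 = 2*1 = 2)
f = -9 (f = -7 + (2 - 1*4) = -7 + (2 - 4) = -7 - 2 = -9)
g(Z) = -1/5 (g(Z) = -(Z + Z)/(5*(Z + Z)) = -2*Z/(5*(2*Z)) = -2*Z*1/(2*Z)/5 = -1/5*1 = -1/5)
s = -1031/129 (s = -8 + 1/(3*(10 + 33)) = -8 + (1/3)/43 = -8 + (1/3)*(1/43) = -8 + 1/129 = -1031/129 ≈ -7.9922)
(g(f) + s)*44 = (-1/5 - 1031/129)*44 = -5284/645*44 = -232496/645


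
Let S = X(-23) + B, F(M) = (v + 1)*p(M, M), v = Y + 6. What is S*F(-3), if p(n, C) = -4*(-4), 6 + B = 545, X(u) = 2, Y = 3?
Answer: 86560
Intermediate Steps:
B = 539 (B = -6 + 545 = 539)
p(n, C) = 16
v = 9 (v = 3 + 6 = 9)
F(M) = 160 (F(M) = (9 + 1)*16 = 10*16 = 160)
S = 541 (S = 2 + 539 = 541)
S*F(-3) = 541*160 = 86560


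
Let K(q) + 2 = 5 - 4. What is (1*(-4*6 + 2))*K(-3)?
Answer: 22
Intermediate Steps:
K(q) = -1 (K(q) = -2 + (5 - 4) = -2 + 1 = -1)
(1*(-4*6 + 2))*K(-3) = (1*(-4*6 + 2))*(-1) = (1*(-24 + 2))*(-1) = (1*(-22))*(-1) = -22*(-1) = 22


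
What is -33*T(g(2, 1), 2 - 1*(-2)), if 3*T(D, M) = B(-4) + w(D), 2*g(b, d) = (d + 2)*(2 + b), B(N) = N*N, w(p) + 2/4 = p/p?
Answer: -363/2 ≈ -181.50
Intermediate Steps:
w(p) = ½ (w(p) = -½ + p/p = -½ + 1 = ½)
B(N) = N²
g(b, d) = (2 + b)*(2 + d)/2 (g(b, d) = ((d + 2)*(2 + b))/2 = ((2 + d)*(2 + b))/2 = ((2 + b)*(2 + d))/2 = (2 + b)*(2 + d)/2)
T(D, M) = 11/2 (T(D, M) = ((-4)² + ½)/3 = (16 + ½)/3 = (⅓)*(33/2) = 11/2)
-33*T(g(2, 1), 2 - 1*(-2)) = -33*11/2 = -363/2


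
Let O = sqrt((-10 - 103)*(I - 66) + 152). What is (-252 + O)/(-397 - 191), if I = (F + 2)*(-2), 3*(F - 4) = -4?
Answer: 3/7 - sqrt(77982)/1764 ≈ 0.27027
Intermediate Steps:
F = 8/3 (F = 4 + (1/3)*(-4) = 4 - 4/3 = 8/3 ≈ 2.6667)
I = -28/3 (I = (8/3 + 2)*(-2) = (14/3)*(-2) = -28/3 ≈ -9.3333)
O = sqrt(77982)/3 (O = sqrt((-10 - 103)*(-28/3 - 66) + 152) = sqrt(-113*(-226/3) + 152) = sqrt(25538/3 + 152) = sqrt(25994/3) = sqrt(77982)/3 ≈ 93.084)
(-252 + O)/(-397 - 191) = (-252 + sqrt(77982)/3)/(-397 - 191) = (-252 + sqrt(77982)/3)/(-588) = (-252 + sqrt(77982)/3)*(-1/588) = 3/7 - sqrt(77982)/1764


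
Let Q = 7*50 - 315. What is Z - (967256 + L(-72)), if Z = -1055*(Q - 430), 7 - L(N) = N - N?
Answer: -550538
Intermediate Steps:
L(N) = 7 (L(N) = 7 - (N - N) = 7 - 1*0 = 7 + 0 = 7)
Q = 35 (Q = 350 - 315 = 35)
Z = 416725 (Z = -1055*(35 - 430) = -1055*(-395) = 416725)
Z - (967256 + L(-72)) = 416725 - (967256 + 7) = 416725 - 1*967263 = 416725 - 967263 = -550538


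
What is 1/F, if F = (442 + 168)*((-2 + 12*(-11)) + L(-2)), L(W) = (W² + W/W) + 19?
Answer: -1/67100 ≈ -1.4903e-5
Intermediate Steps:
L(W) = 20 + W² (L(W) = (W² + 1) + 19 = (1 + W²) + 19 = 20 + W²)
F = -67100 (F = (442 + 168)*((-2 + 12*(-11)) + (20 + (-2)²)) = 610*((-2 - 132) + (20 + 4)) = 610*(-134 + 24) = 610*(-110) = -67100)
1/F = 1/(-67100) = -1/67100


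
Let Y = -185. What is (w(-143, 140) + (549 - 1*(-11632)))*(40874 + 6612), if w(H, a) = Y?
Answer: 569642056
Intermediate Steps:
w(H, a) = -185
(w(-143, 140) + (549 - 1*(-11632)))*(40874 + 6612) = (-185 + (549 - 1*(-11632)))*(40874 + 6612) = (-185 + (549 + 11632))*47486 = (-185 + 12181)*47486 = 11996*47486 = 569642056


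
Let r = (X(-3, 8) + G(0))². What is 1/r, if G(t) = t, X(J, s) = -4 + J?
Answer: 1/49 ≈ 0.020408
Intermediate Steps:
r = 49 (r = ((-4 - 3) + 0)² = (-7 + 0)² = (-7)² = 49)
1/r = 1/49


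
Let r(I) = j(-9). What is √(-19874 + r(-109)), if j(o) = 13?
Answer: I*√19861 ≈ 140.93*I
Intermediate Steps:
r(I) = 13
√(-19874 + r(-109)) = √(-19874 + 13) = √(-19861) = I*√19861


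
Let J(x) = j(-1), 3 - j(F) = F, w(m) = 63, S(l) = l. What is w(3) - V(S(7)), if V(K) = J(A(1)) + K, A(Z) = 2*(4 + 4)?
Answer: 52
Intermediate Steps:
A(Z) = 16 (A(Z) = 2*8 = 16)
j(F) = 3 - F
J(x) = 4 (J(x) = 3 - 1*(-1) = 3 + 1 = 4)
V(K) = 4 + K
w(3) - V(S(7)) = 63 - (4 + 7) = 63 - 1*11 = 63 - 11 = 52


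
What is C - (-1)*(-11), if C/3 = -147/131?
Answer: -1882/131 ≈ -14.366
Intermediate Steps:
C = -441/131 (C = 3*(-147/131) = -441/131 ≈ -3.3664)
C - (-1)*(-11) = -441/131 - (-1)*(-11) = -441/131 - 1*11 = -441/131 - 11 = -1882/131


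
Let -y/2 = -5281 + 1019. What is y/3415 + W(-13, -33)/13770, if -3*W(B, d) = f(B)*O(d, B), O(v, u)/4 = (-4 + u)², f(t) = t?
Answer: 2373218/829845 ≈ 2.8598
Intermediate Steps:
O(v, u) = 4*(-4 + u)²
W(B, d) = -4*B*(-4 + B)²/3 (W(B, d) = -B*4*(-4 + B)²/3 = -4*B*(-4 + B)²/3)
y = 8524 (y = -2*(-5281 + 1019) = -2*(-4262) = 8524)
y/3415 + W(-13, -33)/13770 = 8524/3415 - 4/3*(-13)*(-4 - 13)²/13770 = 8524*(1/3415) - 4/3*(-13)*(-17)²*(1/13770) = 8524/3415 - 4/3*(-13)*289*(1/13770) = 8524/3415 + (15028/3)*(1/13770) = 8524/3415 + 442/1215 = 2373218/829845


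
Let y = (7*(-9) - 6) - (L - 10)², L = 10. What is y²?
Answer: 4761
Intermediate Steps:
y = -69 (y = (7*(-9) - 6) - (10 - 10)² = (-63 - 6) - 1*0² = -69 - 1*0 = -69 + 0 = -69)
y² = (-69)² = 4761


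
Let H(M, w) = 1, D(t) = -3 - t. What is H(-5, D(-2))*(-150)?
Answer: -150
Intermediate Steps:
H(-5, D(-2))*(-150) = 1*(-150) = -150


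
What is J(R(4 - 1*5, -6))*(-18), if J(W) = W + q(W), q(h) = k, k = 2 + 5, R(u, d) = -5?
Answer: -36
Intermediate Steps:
k = 7
q(h) = 7
J(W) = 7 + W (J(W) = W + 7 = 7 + W)
J(R(4 - 1*5, -6))*(-18) = (7 - 5)*(-18) = 2*(-18) = -36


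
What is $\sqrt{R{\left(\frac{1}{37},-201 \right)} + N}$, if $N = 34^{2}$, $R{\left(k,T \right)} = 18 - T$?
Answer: $5 \sqrt{55} \approx 37.081$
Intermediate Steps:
$N = 1156$
$\sqrt{R{\left(\frac{1}{37},-201 \right)} + N} = \sqrt{\left(18 - -201\right) + 1156} = \sqrt{\left(18 + 201\right) + 1156} = \sqrt{219 + 1156} = \sqrt{1375} = 5 \sqrt{55}$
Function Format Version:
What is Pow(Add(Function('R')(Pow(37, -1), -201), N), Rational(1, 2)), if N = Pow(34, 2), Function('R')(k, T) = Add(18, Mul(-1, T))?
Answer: Mul(5, Pow(55, Rational(1, 2))) ≈ 37.081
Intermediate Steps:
N = 1156
Pow(Add(Function('R')(Pow(37, -1), -201), N), Rational(1, 2)) = Pow(Add(Add(18, Mul(-1, -201)), 1156), Rational(1, 2)) = Pow(Add(Add(18, 201), 1156), Rational(1, 2)) = Pow(Add(219, 1156), Rational(1, 2)) = Pow(1375, Rational(1, 2)) = Mul(5, Pow(55, Rational(1, 2)))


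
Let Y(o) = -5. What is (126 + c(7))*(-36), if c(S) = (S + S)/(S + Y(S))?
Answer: -4788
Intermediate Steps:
c(S) = 2*S/(-5 + S) (c(S) = (S + S)/(S - 5) = (2*S)/(-5 + S) = 2*S/(-5 + S))
(126 + c(7))*(-36) = (126 + 2*7/(-5 + 7))*(-36) = (126 + 2*7/2)*(-36) = (126 + 2*7*(1/2))*(-36) = (126 + 7)*(-36) = 133*(-36) = -4788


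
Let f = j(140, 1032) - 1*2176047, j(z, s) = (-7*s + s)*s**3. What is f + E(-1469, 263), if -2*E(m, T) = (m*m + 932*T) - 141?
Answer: -6805660100971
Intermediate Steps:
E(m, T) = 141/2 - 466*T - m**2/2 (E(m, T) = -((m*m + 932*T) - 141)/2 = -((m**2 + 932*T) - 141)/2 = -(-141 + m**2 + 932*T)/2 = 141/2 - 466*T - m**2/2)
j(z, s) = -6*s**4 (j(z, s) = (-6*s)*s**3 = -6*s**4)
f = -6805658899503 (f = -6*1032**4 - 1*2176047 = -6*1134276120576 - 2176047 = -6805656723456 - 2176047 = -6805658899503)
f + E(-1469, 263) = -6805658899503 + (141/2 - 466*263 - 1/2*(-1469)**2) = -6805658899503 + (141/2 - 122558 - 1/2*2157961) = -6805658899503 + (141/2 - 122558 - 2157961/2) = -6805658899503 - 1201468 = -6805660100971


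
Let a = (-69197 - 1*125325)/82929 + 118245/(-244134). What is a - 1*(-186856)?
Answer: 38212017757237/204502914 ≈ 1.8685e+5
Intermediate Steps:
a = -578741147/204502914 (a = (-69197 - 125325)*(1/82929) + 118245*(-1/244134) = -194522*1/82929 - 39415/81378 = -194522/82929 - 39415/81378 = -578741147/204502914 ≈ -2.8300)
a - 1*(-186856) = -578741147/204502914 - 1*(-186856) = -578741147/204502914 + 186856 = 38212017757237/204502914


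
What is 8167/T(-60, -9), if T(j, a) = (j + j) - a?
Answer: -8167/111 ≈ -73.577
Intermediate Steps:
T(j, a) = -a + 2*j (T(j, a) = 2*j - a = -a + 2*j)
8167/T(-60, -9) = 8167/(-1*(-9) + 2*(-60)) = 8167/(9 - 120) = 8167/(-111) = 8167*(-1/111) = -8167/111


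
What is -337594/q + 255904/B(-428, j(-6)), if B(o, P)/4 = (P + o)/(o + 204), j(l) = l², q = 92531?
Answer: 23676689866/647717 ≈ 36554.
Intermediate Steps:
B(o, P) = 4*(P + o)/(204 + o) (B(o, P) = 4*((P + o)/(o + 204)) = 4*((P + o)/(204 + o)) = 4*(P + o)/(204 + o))
-337594/q + 255904/B(-428, j(-6)) = -337594/92531 + 255904/((4*((-6)² - 428)/(204 - 428))) = -337594*1/92531 + 255904/((4*(36 - 428)/(-224))) = -337594/92531 + 255904/((4*(-1/224)*(-392))) = -337594/92531 + 255904/7 = 23676689866/647717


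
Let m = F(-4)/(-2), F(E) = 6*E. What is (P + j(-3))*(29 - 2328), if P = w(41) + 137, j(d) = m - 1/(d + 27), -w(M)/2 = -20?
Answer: -10425965/24 ≈ -4.3442e+5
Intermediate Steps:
m = 12 (m = (6*(-4))/(-2) = -24*(-1/2) = 12)
w(M) = 40 (w(M) = -2*(-20) = 40)
j(d) = 12 - 1/(27 + d) (j(d) = 12 - 1/(d + 27) = 12 - 1/(27 + d))
P = 177 (P = 40 + 137 = 177)
(P + j(-3))*(29 - 2328) = (177 + (323 + 12*(-3))/(27 - 3))*(29 - 2328) = (177 + (323 - 36)/24)*(-2299) = (177 + (1/24)*287)*(-2299) = (177 + 287/24)*(-2299) = (4535/24)*(-2299) = -10425965/24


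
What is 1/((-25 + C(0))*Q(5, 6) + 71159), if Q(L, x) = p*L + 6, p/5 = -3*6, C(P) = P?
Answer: 1/82259 ≈ 1.2157e-5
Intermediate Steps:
p = -90 (p = 5*(-3*6) = 5*(-18) = -90)
Q(L, x) = 6 - 90*L (Q(L, x) = -90*L + 6 = 6 - 90*L)
1/((-25 + C(0))*Q(5, 6) + 71159) = 1/((-25 + 0)*(6 - 90*5) + 71159) = 1/(-25*(6 - 450) + 71159) = 1/(-25*(-444) + 71159) = 1/(11100 + 71159) = 1/82259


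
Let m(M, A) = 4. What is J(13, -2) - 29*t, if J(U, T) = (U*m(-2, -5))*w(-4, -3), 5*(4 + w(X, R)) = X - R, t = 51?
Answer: -8487/5 ≈ -1697.4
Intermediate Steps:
w(X, R) = -4 - R/5 + X/5 (w(X, R) = -4 + (X - R)/5 = -4 + (-R/5 + X/5) = -4 - R/5 + X/5)
J(U, T) = -84*U/5 (J(U, T) = (U*4)*(-4 - 1/5*(-3) + (1/5)*(-4)) = (4*U)*(-4 + 3/5 - 4/5) = (4*U)*(-21/5) = -84*U/5)
J(13, -2) - 29*t = -84/5*13 - 29*51 = -1092/5 - 1479 = -8487/5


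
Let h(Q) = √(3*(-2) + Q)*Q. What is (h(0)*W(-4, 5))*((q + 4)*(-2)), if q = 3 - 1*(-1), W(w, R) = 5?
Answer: 0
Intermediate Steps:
h(Q) = Q*√(-6 + Q) (h(Q) = √(-6 + Q)*Q = Q*√(-6 + Q))
q = 4 (q = 3 + 1 = 4)
(h(0)*W(-4, 5))*((q + 4)*(-2)) = ((0*√(-6 + 0))*5)*((4 + 4)*(-2)) = ((0*√(-6))*5)*(8*(-2)) = ((0*(I*√6))*5)*(-16) = (0*5)*(-16) = 0*(-16) = 0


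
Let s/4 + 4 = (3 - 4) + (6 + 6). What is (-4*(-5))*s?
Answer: 560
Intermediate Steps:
s = 28 (s = -16 + 4*((3 - 4) + (6 + 6)) = -16 + 4*(-1 + 12) = -16 + 4*11 = -16 + 44 = 28)
(-4*(-5))*s = -4*(-5)*28 = -2*(-10)*28 = 20*28 = 560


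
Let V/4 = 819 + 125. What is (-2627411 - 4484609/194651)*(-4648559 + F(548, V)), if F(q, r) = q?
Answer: 2377144644173454870/194651 ≈ 1.2212e+13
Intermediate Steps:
V = 3776 (V = 4*(819 + 125) = 4*944 = 3776)
(-2627411 - 4484609/194651)*(-4648559 + F(548, V)) = (-2627411 - 4484609/194651)*(-4648559 + 548) = (-2627411 - 4484609*1/194651)*(-4648011) = (-2627411 - 4484609/194651)*(-4648011) = -511432663170/194651*(-4648011) = 2377144644173454870/194651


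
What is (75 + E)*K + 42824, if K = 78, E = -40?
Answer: 45554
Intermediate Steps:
(75 + E)*K + 42824 = (75 - 40)*78 + 42824 = 35*78 + 42824 = 2730 + 42824 = 45554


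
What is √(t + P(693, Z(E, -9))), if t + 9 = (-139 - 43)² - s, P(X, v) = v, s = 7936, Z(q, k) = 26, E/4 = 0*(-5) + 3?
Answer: 71*√5 ≈ 158.76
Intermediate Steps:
E = 12 (E = 4*(0*(-5) + 3) = 4*(0 + 3) = 4*3 = 12)
t = 25179 (t = -9 + ((-139 - 43)² - 1*7936) = -9 + ((-182)² - 7936) = -9 + (33124 - 7936) = -9 + 25188 = 25179)
√(t + P(693, Z(E, -9))) = √(25179 + 26) = √25205 = 71*√5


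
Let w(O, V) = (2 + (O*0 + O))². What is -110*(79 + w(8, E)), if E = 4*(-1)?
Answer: -19690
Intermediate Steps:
E = -4
w(O, V) = (2 + O)² (w(O, V) = (2 + (0 + O))² = (2 + O)²)
-110*(79 + w(8, E)) = -110*(79 + (2 + 8)²) = -110*(79 + 10²) = -110*(79 + 100) = -110*179 = -19690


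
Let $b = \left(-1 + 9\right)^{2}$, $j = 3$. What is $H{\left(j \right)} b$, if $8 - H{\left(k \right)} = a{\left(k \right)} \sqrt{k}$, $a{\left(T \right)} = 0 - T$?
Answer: $512 + 192 \sqrt{3} \approx 844.55$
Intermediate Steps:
$a{\left(T \right)} = - T$
$H{\left(k \right)} = 8 + k^{\frac{3}{2}}$ ($H{\left(k \right)} = 8 - - k \sqrt{k} = 8 - - k^{\frac{3}{2}} = 8 + k^{\frac{3}{2}}$)
$b = 64$ ($b = 8^{2} = 64$)
$H{\left(j \right)} b = \left(8 + 3^{\frac{3}{2}}\right) 64 = \left(8 + 3 \sqrt{3}\right) 64 = 512 + 192 \sqrt{3}$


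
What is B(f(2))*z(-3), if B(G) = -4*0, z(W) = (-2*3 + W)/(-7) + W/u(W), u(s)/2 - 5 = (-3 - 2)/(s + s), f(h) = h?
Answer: 0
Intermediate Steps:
u(s) = 10 - 5/s (u(s) = 10 + 2*((-3 - 2)/(s + s)) = 10 + 2*(-5*1/(2*s)) = 10 + 2*(-5/(2*s)) = 10 - 5/s)
z(W) = 6/7 - W/7 + W/(10 - 5/W) (z(W) = (-2*3 + W)/(-7) + W/(10 - 5/W) = (-6 + W)*(-⅐) + W/(10 - 5/W) = (6/7 - W/7) + W/(10 - 5/W) = 6/7 - W/7 + W/(10 - 5/W))
B(G) = 0
B(f(2))*z(-3) = 0*((-30 - 3*(-3)² + 65*(-3))/(35*(-1 + 2*(-3)))) = 0*((-30 - 3*9 - 195)/(35*(-1 - 6))) = 0*((1/35)*(-30 - 27 - 195)/(-7)) = 0*((1/35)*(-⅐)*(-252)) = 0*(36/35) = 0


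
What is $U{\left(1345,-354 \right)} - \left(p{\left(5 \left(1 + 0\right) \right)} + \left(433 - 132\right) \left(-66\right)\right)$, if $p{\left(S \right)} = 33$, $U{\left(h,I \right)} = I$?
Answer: $19479$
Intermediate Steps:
$U{\left(1345,-354 \right)} - \left(p{\left(5 \left(1 + 0\right) \right)} + \left(433 - 132\right) \left(-66\right)\right) = -354 - \left(33 + \left(433 - 132\right) \left(-66\right)\right) = -354 - \left(33 + 301 \left(-66\right)\right) = -354 - \left(33 - 19866\right) = -354 - -19833 = -354 + 19833 = 19479$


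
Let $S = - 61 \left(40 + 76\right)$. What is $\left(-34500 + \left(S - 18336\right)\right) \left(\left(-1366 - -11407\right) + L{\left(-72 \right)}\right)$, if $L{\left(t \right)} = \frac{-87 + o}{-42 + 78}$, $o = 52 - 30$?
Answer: $- \frac{5413213958}{9} \approx -6.0147 \cdot 10^{8}$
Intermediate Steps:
$o = 22$
$L{\left(t \right)} = - \frac{65}{36}$ ($L{\left(t \right)} = \frac{-87 + 22}{-42 + 78} = - \frac{65}{36}$)
$S = -7076$ ($S = \left(-61\right) 116 = -7076$)
$\left(-34500 + \left(S - 18336\right)\right) \left(\left(-1366 - -11407\right) + L{\left(-72 \right)}\right) = \left(-34500 - 25412\right) \left(\left(-1366 - -11407\right) - \frac{65}{36}\right) = \left(-34500 - 25412\right) \left(\left(-1366 + 11407\right) - \frac{65}{36}\right) = \left(-34500 - 25412\right) \left(10041 - \frac{65}{36}\right) = \left(-59912\right) \frac{361411}{36} = - \frac{5413213958}{9}$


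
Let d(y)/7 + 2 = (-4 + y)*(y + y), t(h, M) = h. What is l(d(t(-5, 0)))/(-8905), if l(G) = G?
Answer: -616/8905 ≈ -0.069175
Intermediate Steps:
d(y) = -14 + 14*y*(-4 + y) (d(y) = -14 + 7*((-4 + y)*(y + y)) = -14 + 7*((-4 + y)*(2*y)) = -14 + 7*(2*y*(-4 + y)) = -14 + 14*y*(-4 + y))
l(d(t(-5, 0)))/(-8905) = (-14 - 56*(-5) + 14*(-5)²)/(-8905) = (-14 + 280 + 14*25)*(-1/8905) = (-14 + 280 + 350)*(-1/8905) = 616*(-1/8905) = -616/8905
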